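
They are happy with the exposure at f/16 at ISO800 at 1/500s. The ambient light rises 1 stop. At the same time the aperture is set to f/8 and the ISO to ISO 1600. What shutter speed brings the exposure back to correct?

1/8000s

Scene light: 1 stop brighter.
Aperture: f/16 → f/11 → f/8 — 2 stops larger aperture (brighter).
ISO: 800 → 1600 — 1 stop higher (brighter).
Net so far: 4 stops brighter. Shutter speed: 1/500 → 1/1000 → 1/2000 → 1/4000 → 1/8000.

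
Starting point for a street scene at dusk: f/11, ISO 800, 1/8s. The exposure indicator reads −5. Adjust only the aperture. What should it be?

Underexposed by 5 stops → need 5 stops brighter.
Aperture: f/11 → f/8 → f/5.6 → f/4 → f/2.8 → f/2.

f/2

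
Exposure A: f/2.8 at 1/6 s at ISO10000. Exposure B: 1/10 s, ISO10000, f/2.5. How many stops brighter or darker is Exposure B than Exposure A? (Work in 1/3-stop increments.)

1/3 stop darker

Aperture: f/2.8 → f/2.5 — 1/3 stop larger aperture (brighter).
Shutter speed: 1/6 → 1/8 → 1/10 — 2/3 stop shorter (darker).
ISO: unchanged.
Net: +1/3 −2/3 = −1/3 stops.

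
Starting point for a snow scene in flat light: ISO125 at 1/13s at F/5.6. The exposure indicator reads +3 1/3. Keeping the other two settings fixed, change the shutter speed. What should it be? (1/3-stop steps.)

1/125s

Overexposed by 3 1/3 stops → need 3 1/3 stops darker.
Shutter speed: 1/13 → 1/15 → 1/20 → 1/25 → 1/30 → 1/40 → 1/50 → 1/60 → 1/80 → 1/100 → 1/125.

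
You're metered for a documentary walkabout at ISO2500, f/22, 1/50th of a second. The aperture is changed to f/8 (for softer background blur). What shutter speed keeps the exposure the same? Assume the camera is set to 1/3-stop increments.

1/400s

Aperture: f/22 → f/20 → f/18 → f/16 → f/14 → f/13 → f/11 → f/10 → f/9 → f/8 — 3 stops wider (brighter).
Need 3 stops darker from the shutter speed: 1/50 → 1/60 → 1/80 → 1/100 → 1/125 → 1/160 → 1/200 → 1/250 → 1/320 → 1/400.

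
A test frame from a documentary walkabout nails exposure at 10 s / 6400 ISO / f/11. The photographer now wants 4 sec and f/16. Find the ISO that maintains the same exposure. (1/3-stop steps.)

ISO 32000

Shutter speed: 10 → 8 → 6 → 5 → 4 — 1 1/3 stops faster (darker).
Aperture: f/11 → f/13 → f/14 → f/16 — 1 stop stopped down (darker).
Net change so far: 2 1/3 stops darker. Offset with the ISO: 6400 → 8000 → 10000 → 12800 → 16000 → 20000 → 25600 → 32000.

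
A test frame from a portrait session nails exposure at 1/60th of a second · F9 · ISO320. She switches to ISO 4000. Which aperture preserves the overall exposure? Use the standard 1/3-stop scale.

ISO: 320 → 400 → 500 → 640 → 800 → 1000 → 1250 → 1600 → 2000 → 2500 → 3200 → 4000 — 3 2/3 stops raised (brighter).
Need 3 2/3 stops darker from the aperture: f/9 → f/10 → f/11 → f/13 → f/14 → f/16 → f/18 → f/20 → f/22 → f/25 → f/29 → f/32.

f/32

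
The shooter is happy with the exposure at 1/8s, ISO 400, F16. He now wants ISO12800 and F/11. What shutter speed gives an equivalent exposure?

1/500s

ISO: 400 → 800 → 1600 → 3200 → 6400 → 12800 — 5 stops higher (brighter).
Aperture: f/16 → f/11 — 1 stop opened up (brighter).
Net change so far: 6 stops brighter. Offset with the shutter speed: 1/8 → 1/15 → 1/30 → 1/60 → 1/125 → 1/250 → 1/500.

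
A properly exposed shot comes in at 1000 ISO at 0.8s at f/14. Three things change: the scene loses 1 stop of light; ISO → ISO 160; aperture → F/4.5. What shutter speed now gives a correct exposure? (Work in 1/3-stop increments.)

Scene light: 1 stop darker.
ISO: 1000 → 800 → 640 → 500 → 400 → 320 → 250 → 200 → 160 — 2 2/3 stops lower (darker).
Aperture: f/14 → f/13 → f/11 → f/10 → f/9 → f/8 → f/7.1 → f/6.3 → f/5.6 → f/5 → f/4.5 — 3 1/3 stops larger aperture (brighter).
Net so far: 1/3 stop darker. Shutter speed: 0.8 → 1.

1 s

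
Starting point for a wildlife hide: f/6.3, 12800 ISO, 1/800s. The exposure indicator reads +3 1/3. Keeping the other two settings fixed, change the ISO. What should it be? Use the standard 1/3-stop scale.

Overexposed by 3 1/3 stops → need 3 1/3 stops darker.
ISO: 12800 → 10000 → 8000 → 6400 → 5000 → 4000 → 3200 → 2500 → 2000 → 1600 → 1250.

ISO 1250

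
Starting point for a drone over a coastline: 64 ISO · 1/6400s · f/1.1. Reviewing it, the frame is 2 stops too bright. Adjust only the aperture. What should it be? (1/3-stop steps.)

Overexposed by 2 stops → need 2 stops darker.
Aperture: f/1.1 → f/1.2 → f/1.4 → f/1.6 → f/1.8 → f/2 → f/2.2.

f/2.2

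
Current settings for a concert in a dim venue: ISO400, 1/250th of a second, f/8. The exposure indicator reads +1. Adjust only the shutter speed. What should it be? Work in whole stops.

1/500s

Overexposed by 1 stop → need 1 stop darker.
Shutter speed: 1/250 → 1/500.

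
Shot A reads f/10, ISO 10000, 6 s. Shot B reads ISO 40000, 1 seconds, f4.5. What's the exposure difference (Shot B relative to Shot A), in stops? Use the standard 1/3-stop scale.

1 2/3 stops brighter

Aperture: f/10 → f/9 → f/8 → f/7.1 → f/6.3 → f/5.6 → f/5 → f/4.5 — 2 1/3 stops larger aperture (brighter).
Shutter speed: 6 → 5 → 4 → 3.2 → 2.5 → 2 → 1.6 → 1.3 → 1 — 2 2/3 stops faster (darker).
ISO: 10000 → 12800 → 16000 → 20000 → 25600 → 32000 → 40000 — 2 stops higher (brighter).
Net: +2 1/3 −2 2/3 +2 = +1 2/3 stops.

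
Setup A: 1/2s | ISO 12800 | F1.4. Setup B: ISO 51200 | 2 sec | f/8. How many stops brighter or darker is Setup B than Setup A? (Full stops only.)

1 stop darker

Aperture: f/1.4 → f/2 → f/2.8 → f/4 → f/5.6 → f/8 — 5 stops stopped down (darker).
Shutter speed: 1/2 → 1 → 2 — 2 stops longer (brighter).
ISO: 12800 → 25600 → 51200 — 2 stops higher (brighter).
Net: −5 +2 +2 = −1 stop.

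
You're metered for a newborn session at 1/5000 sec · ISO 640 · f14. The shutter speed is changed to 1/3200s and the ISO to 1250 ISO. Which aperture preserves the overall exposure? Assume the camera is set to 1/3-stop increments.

Shutter speed: 1/5000 → 1/4000 → 1/3200 — 2/3 stop longer (brighter).
ISO: 640 → 800 → 1000 → 1250 — 1 stop higher (brighter).
Net change so far: 1 2/3 stops brighter. Offset with the aperture: f/14 → f/16 → f/18 → f/20 → f/22 → f/25.

f/25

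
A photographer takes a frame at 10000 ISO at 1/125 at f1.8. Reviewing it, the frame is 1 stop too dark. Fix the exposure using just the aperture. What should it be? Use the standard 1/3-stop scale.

Underexposed by 1 stop → need 1 stop brighter.
Aperture: f/1.8 → f/1.6 → f/1.4 → f/1.2.

f/1.2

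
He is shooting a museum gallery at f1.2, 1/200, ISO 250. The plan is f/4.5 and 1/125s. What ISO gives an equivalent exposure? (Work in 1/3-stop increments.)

ISO 2000

Aperture: f/1.2 → f/1.4 → f/1.6 → f/1.8 → f/2 → f/2.2 → f/2.5 → f/2.8 → f/3.2 → f/3.5 → f/4 → f/4.5 — 3 2/3 stops stopped down (darker).
Shutter speed: 1/200 → 1/160 → 1/125 — 2/3 stop slower (brighter).
Net change so far: 3 stops darker. Offset with the ISO: 250 → 320 → 400 → 500 → 640 → 800 → 1000 → 1250 → 1600 → 2000.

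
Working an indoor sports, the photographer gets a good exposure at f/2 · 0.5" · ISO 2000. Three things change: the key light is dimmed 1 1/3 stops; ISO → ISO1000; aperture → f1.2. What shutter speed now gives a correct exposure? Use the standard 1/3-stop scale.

Scene light: 1 1/3 stops darker.
ISO: 2000 → 1600 → 1250 → 1000 — 1 stop dropped (darker).
Aperture: f/2 → f/1.8 → f/1.6 → f/1.4 → f/1.2 — 1 1/3 stops opened up (brighter).
Net so far: 1 stop darker. Shutter speed: 0.5 → 0.6 → 0.8 → 1.

1 s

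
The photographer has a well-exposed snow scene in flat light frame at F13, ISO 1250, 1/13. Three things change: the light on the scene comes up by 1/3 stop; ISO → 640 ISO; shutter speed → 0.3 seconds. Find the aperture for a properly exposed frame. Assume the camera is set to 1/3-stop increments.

f/20

Scene light: 1/3 stop brighter.
ISO: 1250 → 1000 → 800 → 640 — 1 stop dropped (darker).
Shutter speed: 1/13 → 1/10 → 1/8 → 1/6 → 1/5 → 1/4 → 0.3 — 2 stops longer (brighter).
Net so far: 1 1/3 stops brighter. Aperture: f/13 → f/14 → f/16 → f/18 → f/20.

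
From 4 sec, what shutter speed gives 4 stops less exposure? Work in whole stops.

Shutter speed: 4 → 2 → 1 → 1/2 → 1/4 — 4 stops shorter (darker).

1/4s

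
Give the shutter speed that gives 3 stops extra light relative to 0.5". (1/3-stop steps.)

4 s

Shutter speed: 0.5 → 0.6 → 0.8 → 1 → 1.3 → 1.6 → 2 → 2.5 → 3.2 → 4 — 3 stops slower (brighter).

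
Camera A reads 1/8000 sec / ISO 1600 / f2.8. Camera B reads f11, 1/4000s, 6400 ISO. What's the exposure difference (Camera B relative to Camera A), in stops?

Aperture: f/2.8 → f/4 → f/5.6 → f/8 → f/11 — 4 stops narrower (darker).
Shutter speed: 1/8000 → 1/4000 — 1 stop slower (brighter).
ISO: 1600 → 3200 → 6400 — 2 stops raised (brighter).
Net: −4 +1 +2 = −1 stop.

1 stop darker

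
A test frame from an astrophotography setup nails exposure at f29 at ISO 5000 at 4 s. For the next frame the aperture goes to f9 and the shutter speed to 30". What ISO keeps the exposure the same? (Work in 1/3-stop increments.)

ISO 64

Aperture: f/29 → f/25 → f/22 → f/20 → f/18 → f/16 → f/14 → f/13 → f/11 → f/10 → f/9 — 3 1/3 stops wider (brighter).
Shutter speed: 4 → 5 → 6 → 8 → 10 → 13 → 15 → 20 → 25 → 30 — 3 stops longer (brighter).
Net change so far: 6 1/3 stops brighter. Offset with the ISO: 5000 → 4000 → 3200 → 2500 → 2000 → 1600 → 1250 → 1000 → 800 → 640 → 500 → 400 → 320 → 250 → 200 → 160 → 125 → 100 → 80 → 64.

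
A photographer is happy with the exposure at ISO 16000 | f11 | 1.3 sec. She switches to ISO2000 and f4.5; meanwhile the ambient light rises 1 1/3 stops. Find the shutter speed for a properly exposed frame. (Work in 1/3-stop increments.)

Scene light: 1 1/3 stops brighter.
ISO: 16000 → 12800 → 10000 → 8000 → 6400 → 5000 → 4000 → 3200 → 2500 → 2000 — 3 stops dropped (darker).
Aperture: f/11 → f/10 → f/9 → f/8 → f/7.1 → f/6.3 → f/5.6 → f/5 → f/4.5 — 2 2/3 stops wider (brighter).
Net so far: 1 stop brighter. Shutter speed: 1.3 → 1 → 0.8 → 0.6.

0.6 s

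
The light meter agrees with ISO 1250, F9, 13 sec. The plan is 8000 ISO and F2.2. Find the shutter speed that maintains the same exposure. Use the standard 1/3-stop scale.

ISO: 1250 → 1600 → 2000 → 2500 → 3200 → 4000 → 5000 → 6400 → 8000 — 2 2/3 stops raised (brighter).
Aperture: f/9 → f/8 → f/7.1 → f/6.3 → f/5.6 → f/5 → f/4.5 → f/4 → f/3.5 → f/3.2 → f/2.8 → f/2.5 → f/2.2 — 4 stops opened up (brighter).
Net change so far: 6 2/3 stops brighter. Offset with the shutter speed: 13 → 10 → 8 → 6 → 5 → 4 → 3.2 → 2.5 → 2 → 1.6 → 1.3 → 1 → 0.8 → 0.6 → 0.5 → 0.4 → 0.3 → 1/4 → 1/5 → 1/6 → 1/8.

1/8s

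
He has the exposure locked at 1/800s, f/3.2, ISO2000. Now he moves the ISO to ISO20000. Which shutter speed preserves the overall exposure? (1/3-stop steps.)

ISO: 2000 → 2500 → 3200 → 4000 → 5000 → 6400 → 8000 → 10000 → 12800 → 16000 → 20000 — 3 1/3 stops higher (brighter).
Need 3 1/3 stops darker from the shutter speed: 1/800 → 1/1000 → 1/1250 → 1/1600 → 1/2000 → 1/2500 → 1/3200 → 1/4000 → 1/5000 → 1/6400 → 1/8000.

1/8000s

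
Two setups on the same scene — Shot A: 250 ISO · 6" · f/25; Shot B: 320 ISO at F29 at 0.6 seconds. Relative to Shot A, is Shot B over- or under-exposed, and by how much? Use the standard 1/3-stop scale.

3 1/3 stops darker

Aperture: f/25 → f/29 — 1/3 stop smaller aperture (darker).
Shutter speed: 6 → 5 → 4 → 3.2 → 2.5 → 2 → 1.6 → 1.3 → 1 → 0.8 → 0.6 — 3 1/3 stops shorter (darker).
ISO: 250 → 320 — 1/3 stop raised (brighter).
Net: −1/3 −3 1/3 +1/3 = −3 1/3 stops.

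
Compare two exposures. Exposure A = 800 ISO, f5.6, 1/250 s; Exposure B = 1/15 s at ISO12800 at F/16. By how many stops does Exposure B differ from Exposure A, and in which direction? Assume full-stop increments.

5 stops brighter

Aperture: f/5.6 → f/8 → f/11 → f/16 — 3 stops stopped down (darker).
Shutter speed: 1/250 → 1/125 → 1/60 → 1/30 → 1/15 — 4 stops longer (brighter).
ISO: 800 → 1600 → 3200 → 6400 → 12800 — 4 stops higher (brighter).
Net: −3 +4 +4 = +5 stops.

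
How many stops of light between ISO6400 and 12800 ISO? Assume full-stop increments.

1 stop

6400 → 12800 — count the steps: 1 stop.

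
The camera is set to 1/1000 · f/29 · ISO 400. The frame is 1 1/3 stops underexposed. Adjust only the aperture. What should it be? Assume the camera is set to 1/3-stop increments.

Underexposed by 1 1/3 stops → need 1 1/3 stops brighter.
Aperture: f/29 → f/25 → f/22 → f/20 → f/18.

f/18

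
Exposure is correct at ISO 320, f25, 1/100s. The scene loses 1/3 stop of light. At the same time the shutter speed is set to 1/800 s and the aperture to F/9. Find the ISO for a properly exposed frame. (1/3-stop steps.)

Scene light: 1/3 stop darker.
Shutter speed: 1/100 → 1/125 → 1/160 → 1/200 → 1/250 → 1/320 → 1/400 → 1/500 → 1/640 → 1/800 — 3 stops shorter (darker).
Aperture: f/25 → f/22 → f/20 → f/18 → f/16 → f/14 → f/13 → f/11 → f/10 → f/9 — 3 stops opened up (brighter).
Net so far: 1/3 stop darker. ISO: 320 → 400.

ISO 400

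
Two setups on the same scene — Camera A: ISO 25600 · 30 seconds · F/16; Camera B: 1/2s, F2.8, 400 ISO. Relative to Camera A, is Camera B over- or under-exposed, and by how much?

Aperture: f/16 → f/11 → f/8 → f/5.6 → f/4 → f/2.8 — 5 stops wider (brighter).
Shutter speed: 30 → 15 → 8 → 4 → 2 → 1 → 1/2 — 6 stops shorter (darker).
ISO: 25600 → 12800 → 6400 → 3200 → 1600 → 800 → 400 — 6 stops lower (darker).
Net: +5 −6 −6 = −7 stops.

7 stops darker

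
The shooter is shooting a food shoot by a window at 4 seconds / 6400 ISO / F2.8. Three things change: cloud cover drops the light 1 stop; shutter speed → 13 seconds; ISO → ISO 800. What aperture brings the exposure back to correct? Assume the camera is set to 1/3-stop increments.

f/1.2

Scene light: 1 stop darker.
Shutter speed: 4 → 5 → 6 → 8 → 10 → 13 — 1 2/3 stops slower (brighter).
ISO: 6400 → 5000 → 4000 → 3200 → 2500 → 2000 → 1600 → 1250 → 1000 → 800 — 3 stops lower (darker).
Net so far: 2 1/3 stops darker. Aperture: f/2.8 → f/2.5 → f/2.2 → f/2 → f/1.8 → f/1.6 → f/1.4 → f/1.2.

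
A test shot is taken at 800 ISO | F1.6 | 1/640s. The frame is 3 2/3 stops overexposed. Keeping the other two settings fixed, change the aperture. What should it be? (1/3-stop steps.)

f/5.6

Overexposed by 3 2/3 stops → need 3 2/3 stops darker.
Aperture: f/1.6 → f/1.8 → f/2 → f/2.2 → f/2.5 → f/2.8 → f/3.2 → f/3.5 → f/4 → f/4.5 → f/5 → f/5.6.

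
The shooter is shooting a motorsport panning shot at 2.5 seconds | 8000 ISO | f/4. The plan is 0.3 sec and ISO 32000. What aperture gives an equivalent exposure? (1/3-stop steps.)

Shutter speed: 2.5 → 2 → 1.6 → 1.3 → 1 → 0.8 → 0.6 → 0.5 → 0.4 → 0.3 — 3 stops shorter (darker).
ISO: 8000 → 10000 → 12800 → 16000 → 20000 → 25600 → 32000 — 2 stops raised (brighter).
Net change so far: 1 stop darker. Offset with the aperture: f/4 → f/3.5 → f/3.2 → f/2.8.

f/2.8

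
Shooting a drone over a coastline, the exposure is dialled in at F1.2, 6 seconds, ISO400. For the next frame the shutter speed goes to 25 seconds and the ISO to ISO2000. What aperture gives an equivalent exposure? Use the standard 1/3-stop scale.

f/5.6

Shutter speed: 6 → 8 → 10 → 13 → 15 → 20 → 25 — 2 stops slower (brighter).
ISO: 400 → 500 → 640 → 800 → 1000 → 1250 → 1600 → 2000 — 2 1/3 stops raised (brighter).
Net change so far: 4 1/3 stops brighter. Offset with the aperture: f/1.2 → f/1.4 → f/1.6 → f/1.8 → f/2 → f/2.2 → f/2.5 → f/2.8 → f/3.2 → f/3.5 → f/4 → f/4.5 → f/5 → f/5.6.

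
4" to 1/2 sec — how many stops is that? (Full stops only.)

4 → 2 → 1 → 1/2 — count the steps: 3 stops.

3 stops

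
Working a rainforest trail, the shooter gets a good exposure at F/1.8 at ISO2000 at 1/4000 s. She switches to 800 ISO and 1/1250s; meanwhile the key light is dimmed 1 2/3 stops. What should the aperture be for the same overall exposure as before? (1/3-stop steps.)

Scene light: 1 2/3 stops darker.
ISO: 2000 → 1600 → 1250 → 1000 → 800 — 1 1/3 stops dropped (darker).
Shutter speed: 1/4000 → 1/3200 → 1/2500 → 1/2000 → 1/1600 → 1/1250 — 1 2/3 stops longer (brighter).
Net so far: 1 1/3 stops darker. Aperture: f/1.8 → f/1.6 → f/1.4 → f/1.2 → f/1.1.

f/1.1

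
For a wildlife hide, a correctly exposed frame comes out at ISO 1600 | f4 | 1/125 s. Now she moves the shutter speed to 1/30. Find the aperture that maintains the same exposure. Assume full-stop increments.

Shutter speed: 1/125 → 1/60 → 1/30 — 2 stops longer (brighter).
Need 2 stops darker from the aperture: f/4 → f/5.6 → f/8.

f/8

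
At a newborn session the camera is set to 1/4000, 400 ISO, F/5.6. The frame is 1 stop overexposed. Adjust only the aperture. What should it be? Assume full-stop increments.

Overexposed by 1 stop → need 1 stop darker.
Aperture: f/5.6 → f/8.

f/8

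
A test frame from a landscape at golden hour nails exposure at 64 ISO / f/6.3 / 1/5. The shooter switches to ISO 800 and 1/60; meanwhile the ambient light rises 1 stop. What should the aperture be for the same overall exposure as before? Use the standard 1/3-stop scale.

Scene light: 1 stop brighter.
ISO: 64 → 80 → 100 → 125 → 160 → 200 → 250 → 320 → 400 → 500 → 640 → 800 — 3 2/3 stops higher (brighter).
Shutter speed: 1/5 → 1/6 → 1/8 → 1/10 → 1/13 → 1/15 → 1/20 → 1/25 → 1/30 → 1/40 → 1/50 → 1/60 — 3 2/3 stops shorter (darker).
Net so far: 1 stop brighter. Aperture: f/6.3 → f/7.1 → f/8 → f/9.

f/9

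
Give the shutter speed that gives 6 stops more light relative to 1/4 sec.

15 s

Shutter speed: 1/4 → 1/2 → 1 → 2 → 4 → 8 → 15 — 6 stops longer (brighter).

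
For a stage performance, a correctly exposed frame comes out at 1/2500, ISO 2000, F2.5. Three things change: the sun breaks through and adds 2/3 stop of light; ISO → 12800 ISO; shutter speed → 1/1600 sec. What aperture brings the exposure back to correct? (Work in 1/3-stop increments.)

f/10

Scene light: 2/3 stop brighter.
ISO: 2000 → 2500 → 3200 → 4000 → 5000 → 6400 → 8000 → 10000 → 12800 — 2 2/3 stops higher (brighter).
Shutter speed: 1/2500 → 1/2000 → 1/1600 — 2/3 stop longer (brighter).
Net so far: 4 stops brighter. Aperture: f/2.5 → f/2.8 → f/3.2 → f/3.5 → f/4 → f/4.5 → f/5 → f/5.6 → f/6.3 → f/7.1 → f/8 → f/9 → f/10.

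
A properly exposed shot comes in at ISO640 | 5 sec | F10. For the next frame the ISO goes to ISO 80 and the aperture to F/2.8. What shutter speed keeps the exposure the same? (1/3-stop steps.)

3.2 s

ISO: 640 → 500 → 400 → 320 → 250 → 200 → 160 → 125 → 100 → 80 — 3 stops dropped (darker).
Aperture: f/10 → f/9 → f/8 → f/7.1 → f/6.3 → f/5.6 → f/5 → f/4.5 → f/4 → f/3.5 → f/3.2 → f/2.8 — 3 2/3 stops wider (brighter).
Net change so far: 2/3 stop brighter. Offset with the shutter speed: 5 → 4 → 3.2.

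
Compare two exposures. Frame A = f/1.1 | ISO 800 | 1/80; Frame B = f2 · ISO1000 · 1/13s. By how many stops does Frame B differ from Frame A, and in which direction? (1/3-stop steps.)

Aperture: f/1.1 → f/1.2 → f/1.4 → f/1.6 → f/1.8 → f/2 — 1 2/3 stops smaller aperture (darker).
Shutter speed: 1/80 → 1/60 → 1/50 → 1/40 → 1/30 → 1/25 → 1/20 → 1/15 → 1/13 — 2 2/3 stops longer (brighter).
ISO: 800 → 1000 — 1/3 stop raised (brighter).
Net: −1 2/3 +2 2/3 +1/3 = +1 1/3 stops.

1 1/3 stops brighter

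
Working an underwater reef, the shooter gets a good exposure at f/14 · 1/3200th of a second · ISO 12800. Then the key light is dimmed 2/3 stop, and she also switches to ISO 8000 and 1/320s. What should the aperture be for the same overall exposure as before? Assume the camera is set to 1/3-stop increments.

Scene light: 2/3 stop darker.
ISO: 12800 → 10000 → 8000 — 2/3 stop lower (darker).
Shutter speed: 1/3200 → 1/2500 → 1/2000 → 1/1600 → 1/1250 → 1/1000 → 1/800 → 1/640 → 1/500 → 1/400 → 1/320 — 3 1/3 stops slower (brighter).
Net so far: 2 stops brighter. Aperture: f/14 → f/16 → f/18 → f/20 → f/22 → f/25 → f/29.

f/29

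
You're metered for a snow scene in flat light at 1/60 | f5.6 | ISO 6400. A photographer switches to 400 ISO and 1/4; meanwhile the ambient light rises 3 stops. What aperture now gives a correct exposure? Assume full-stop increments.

Scene light: 3 stops brighter.
ISO: 6400 → 3200 → 1600 → 800 → 400 — 4 stops dropped (darker).
Shutter speed: 1/60 → 1/30 → 1/15 → 1/8 → 1/4 — 4 stops longer (brighter).
Net so far: 3 stops brighter. Aperture: f/5.6 → f/8 → f/11 → f/16.

f/16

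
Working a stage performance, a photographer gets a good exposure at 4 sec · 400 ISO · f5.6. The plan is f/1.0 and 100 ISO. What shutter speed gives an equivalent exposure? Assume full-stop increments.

Aperture: f/5.6 → f/4 → f/2.8 → f/2 → f/1.4 → f/1.0 — 5 stops wider (brighter).
ISO: 400 → 200 → 100 — 2 stops dropped (darker).
Net change so far: 3 stops brighter. Offset with the shutter speed: 4 → 2 → 1 → 1/2.

1/2s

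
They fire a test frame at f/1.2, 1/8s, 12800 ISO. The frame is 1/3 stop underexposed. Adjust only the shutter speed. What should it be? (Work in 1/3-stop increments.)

Underexposed by 1/3 stop → need 1/3 stop brighter.
Shutter speed: 1/8 → 1/6.

1/6s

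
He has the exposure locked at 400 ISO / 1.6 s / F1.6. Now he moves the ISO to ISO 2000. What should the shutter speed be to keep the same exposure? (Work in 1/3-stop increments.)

ISO: 400 → 500 → 640 → 800 → 1000 → 1250 → 1600 → 2000 — 2 1/3 stops raised (brighter).
Need 2 1/3 stops darker from the shutter speed: 1.6 → 1.3 → 1 → 0.8 → 0.6 → 0.5 → 0.4 → 0.3.

0.3 s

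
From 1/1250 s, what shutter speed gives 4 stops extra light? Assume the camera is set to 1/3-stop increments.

1/80s

Shutter speed: 1/1250 → 1/1000 → 1/800 → 1/640 → 1/500 → 1/400 → 1/320 → 1/250 → 1/200 → 1/160 → 1/125 → 1/100 → 1/80 — 4 stops longer (brighter).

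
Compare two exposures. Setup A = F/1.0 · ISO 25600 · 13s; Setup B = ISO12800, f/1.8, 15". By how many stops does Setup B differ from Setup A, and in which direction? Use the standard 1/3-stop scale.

2 1/3 stops darker

Aperture: f/1.0 → f/1.1 → f/1.2 → f/1.4 → f/1.6 → f/1.8 — 1 2/3 stops narrower (darker).
Shutter speed: 13 → 15 — 1/3 stop longer (brighter).
ISO: 25600 → 20000 → 16000 → 12800 — 1 stop lower (darker).
Net: −1 2/3 +1/3 −1 = −2 1/3 stops.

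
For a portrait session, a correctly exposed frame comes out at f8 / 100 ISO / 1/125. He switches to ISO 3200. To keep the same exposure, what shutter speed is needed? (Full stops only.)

1/4000s

ISO: 100 → 200 → 400 → 800 → 1600 → 3200 — 5 stops raised (brighter).
Need 5 stops darker from the shutter speed: 1/125 → 1/250 → 1/500 → 1/1000 → 1/2000 → 1/4000.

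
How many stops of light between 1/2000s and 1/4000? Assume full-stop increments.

1 stop

1/2000 → 1/4000 — count the steps: 1 stop.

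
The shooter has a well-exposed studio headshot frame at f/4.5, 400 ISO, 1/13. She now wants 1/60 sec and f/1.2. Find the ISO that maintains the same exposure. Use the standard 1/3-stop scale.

ISO 160

Shutter speed: 1/13 → 1/15 → 1/20 → 1/25 → 1/30 → 1/40 → 1/50 → 1/60 — 2 1/3 stops shorter (darker).
Aperture: f/4.5 → f/4 → f/3.5 → f/3.2 → f/2.8 → f/2.5 → f/2.2 → f/2 → f/1.8 → f/1.6 → f/1.4 → f/1.2 — 3 2/3 stops wider (brighter).
Net change so far: 1 1/3 stops brighter. Offset with the ISO: 400 → 320 → 250 → 200 → 160.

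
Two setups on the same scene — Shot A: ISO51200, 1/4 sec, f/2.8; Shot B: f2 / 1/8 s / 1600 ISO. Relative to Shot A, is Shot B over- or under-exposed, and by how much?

5 stops darker

Aperture: f/2.8 → f/2 — 1 stop opened up (brighter).
Shutter speed: 1/4 → 1/8 — 1 stop faster (darker).
ISO: 51200 → 25600 → 12800 → 6400 → 3200 → 1600 — 5 stops dropped (darker).
Net: +1 −1 −5 = −5 stops.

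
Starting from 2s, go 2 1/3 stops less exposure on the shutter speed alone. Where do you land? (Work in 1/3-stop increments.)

0.4 s

Shutter speed: 2 → 1.6 → 1.3 → 1 → 0.8 → 0.6 → 0.5 → 0.4 — 2 1/3 stops shorter (darker).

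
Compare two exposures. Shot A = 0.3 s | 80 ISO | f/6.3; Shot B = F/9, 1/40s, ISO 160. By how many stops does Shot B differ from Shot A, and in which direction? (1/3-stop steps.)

Aperture: f/6.3 → f/7.1 → f/8 → f/9 — 1 stop smaller aperture (darker).
Shutter speed: 0.3 → 1/4 → 1/5 → 1/6 → 1/8 → 1/10 → 1/13 → 1/15 → 1/20 → 1/25 → 1/30 → 1/40 — 3 2/3 stops shorter (darker).
ISO: 80 → 100 → 125 → 160 — 1 stop raised (brighter).
Net: −1 −3 2/3 +1 = −3 2/3 stops.

3 2/3 stops darker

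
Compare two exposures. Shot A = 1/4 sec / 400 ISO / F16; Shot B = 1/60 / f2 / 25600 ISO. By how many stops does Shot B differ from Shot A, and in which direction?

Aperture: f/16 → f/11 → f/8 → f/5.6 → f/4 → f/2.8 → f/2 — 6 stops opened up (brighter).
Shutter speed: 1/4 → 1/8 → 1/15 → 1/30 → 1/60 — 4 stops shorter (darker).
ISO: 400 → 800 → 1600 → 3200 → 6400 → 12800 → 25600 — 6 stops raised (brighter).
Net: +6 −4 +6 = +8 stops.

8 stops brighter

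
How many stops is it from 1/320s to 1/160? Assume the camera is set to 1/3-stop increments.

1/320 → 1/250 → 1/200 → 1/160 — count the steps: 3 third-stops = 1 stop.

1 stop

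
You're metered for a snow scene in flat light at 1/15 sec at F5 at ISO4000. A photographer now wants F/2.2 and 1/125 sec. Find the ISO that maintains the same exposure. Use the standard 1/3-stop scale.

Aperture: f/5 → f/4.5 → f/4 → f/3.5 → f/3.2 → f/2.8 → f/2.5 → f/2.2 — 2 1/3 stops larger aperture (brighter).
Shutter speed: 1/15 → 1/20 → 1/25 → 1/30 → 1/40 → 1/50 → 1/60 → 1/80 → 1/100 → 1/125 — 3 stops shorter (darker).
Net change so far: 2/3 stop darker. Offset with the ISO: 4000 → 5000 → 6400.

ISO 6400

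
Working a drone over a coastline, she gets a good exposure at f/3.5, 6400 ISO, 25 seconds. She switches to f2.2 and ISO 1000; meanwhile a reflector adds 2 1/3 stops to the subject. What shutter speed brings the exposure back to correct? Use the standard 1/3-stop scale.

Scene light: 2 1/3 stops brighter.
Aperture: f/3.5 → f/3.2 → f/2.8 → f/2.5 → f/2.2 — 1 1/3 stops wider (brighter).
ISO: 6400 → 5000 → 4000 → 3200 → 2500 → 2000 → 1600 → 1250 → 1000 — 2 2/3 stops dropped (darker).
Net so far: 1 stop brighter. Shutter speed: 25 → 20 → 15 → 13.

13 s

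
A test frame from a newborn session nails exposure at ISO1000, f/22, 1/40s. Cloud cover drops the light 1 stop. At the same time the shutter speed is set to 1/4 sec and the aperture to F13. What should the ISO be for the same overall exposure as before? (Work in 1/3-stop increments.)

Scene light: 1 stop darker.
Shutter speed: 1/40 → 1/30 → 1/25 → 1/20 → 1/15 → 1/13 → 1/10 → 1/8 → 1/6 → 1/5 → 1/4 — 3 1/3 stops slower (brighter).
Aperture: f/22 → f/20 → f/18 → f/16 → f/14 → f/13 — 1 2/3 stops opened up (brighter).
Net so far: 4 stops brighter. ISO: 1000 → 800 → 640 → 500 → 400 → 320 → 250 → 200 → 160 → 125 → 100 → 80 → 64.

ISO 64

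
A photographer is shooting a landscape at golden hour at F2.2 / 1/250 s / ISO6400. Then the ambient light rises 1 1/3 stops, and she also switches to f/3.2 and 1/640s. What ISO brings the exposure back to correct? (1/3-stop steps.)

ISO 12800

Scene light: 1 1/3 stops brighter.
Aperture: f/2.2 → f/2.5 → f/2.8 → f/3.2 — 1 stop stopped down (darker).
Shutter speed: 1/250 → 1/320 → 1/400 → 1/500 → 1/640 — 1 1/3 stops faster (darker).
Net so far: 1 stop darker. ISO: 6400 → 8000 → 10000 → 12800.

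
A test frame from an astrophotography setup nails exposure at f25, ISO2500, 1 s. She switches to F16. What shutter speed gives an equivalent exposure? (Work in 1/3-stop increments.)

0.4 s

Aperture: f/25 → f/22 → f/20 → f/18 → f/16 — 1 1/3 stops larger aperture (brighter).
Need 1 1/3 stops darker from the shutter speed: 1 → 0.8 → 0.6 → 0.5 → 0.4.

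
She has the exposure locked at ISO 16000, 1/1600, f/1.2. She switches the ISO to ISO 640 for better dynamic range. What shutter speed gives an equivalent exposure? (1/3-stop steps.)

1/60s

ISO: 16000 → 12800 → 10000 → 8000 → 6400 → 5000 → 4000 → 3200 → 2500 → 2000 → 1600 → 1250 → 1000 → 800 → 640 — 4 2/3 stops dropped (darker).
Need 4 2/3 stops brighter from the shutter speed: 1/1600 → 1/1250 → 1/1000 → 1/800 → 1/640 → 1/500 → 1/400 → 1/320 → 1/250 → 1/200 → 1/160 → 1/125 → 1/100 → 1/80 → 1/60.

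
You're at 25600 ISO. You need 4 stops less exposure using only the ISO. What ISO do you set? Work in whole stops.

ISO: 25600 → 12800 → 6400 → 3200 → 1600 — 4 stops lower (darker).

ISO 1600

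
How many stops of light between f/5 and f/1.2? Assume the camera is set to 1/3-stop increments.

4 stops

f/5 → f/4.5 → f/4 → f/3.5 → f/3.2 → f/2.8 → f/2.5 → f/2.2 → f/2 → f/1.8 → f/1.6 → f/1.4 → f/1.2 — count the steps: 12 third-stops = 4 stops.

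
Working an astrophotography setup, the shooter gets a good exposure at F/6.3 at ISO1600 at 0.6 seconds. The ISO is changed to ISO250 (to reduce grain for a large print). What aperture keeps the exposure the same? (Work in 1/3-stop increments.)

f/2.5

ISO: 1600 → 1250 → 1000 → 800 → 640 → 500 → 400 → 320 → 250 — 2 2/3 stops lower (darker).
Need 2 2/3 stops brighter from the aperture: f/6.3 → f/5.6 → f/5 → f/4.5 → f/4 → f/3.5 → f/3.2 → f/2.8 → f/2.5.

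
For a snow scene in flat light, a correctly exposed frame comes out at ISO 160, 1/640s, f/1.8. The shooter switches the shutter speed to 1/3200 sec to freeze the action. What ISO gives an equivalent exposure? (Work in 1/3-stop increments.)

Shutter speed: 1/640 → 1/800 → 1/1000 → 1/1250 → 1/1600 → 1/2000 → 1/2500 → 1/3200 — 2 1/3 stops faster (darker).
Need 2 1/3 stops brighter from the ISO: 160 → 200 → 250 → 320 → 400 → 500 → 640 → 800.

ISO 800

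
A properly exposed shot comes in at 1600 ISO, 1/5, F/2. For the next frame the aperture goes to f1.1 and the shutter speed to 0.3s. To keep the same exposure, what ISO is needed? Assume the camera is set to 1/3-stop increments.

ISO 320

Aperture: f/2 → f/1.8 → f/1.6 → f/1.4 → f/1.2 → f/1.1 — 1 2/3 stops opened up (brighter).
Shutter speed: 1/5 → 1/4 → 0.3 — 2/3 stop slower (brighter).
Net change so far: 2 1/3 stops brighter. Offset with the ISO: 1600 → 1250 → 1000 → 800 → 640 → 500 → 400 → 320.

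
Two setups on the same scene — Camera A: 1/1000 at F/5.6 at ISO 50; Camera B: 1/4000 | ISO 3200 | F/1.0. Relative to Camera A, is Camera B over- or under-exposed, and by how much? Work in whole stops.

Aperture: f/5.6 → f/4 → f/2.8 → f/2 → f/1.4 → f/1.0 — 5 stops opened up (brighter).
Shutter speed: 1/1000 → 1/2000 → 1/4000 — 2 stops shorter (darker).
ISO: 50 → 100 → 200 → 400 → 800 → 1600 → 3200 — 6 stops raised (brighter).
Net: +5 −2 +6 = +9 stops.

9 stops brighter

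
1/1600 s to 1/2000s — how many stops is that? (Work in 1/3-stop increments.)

1/3 stop

1/1600 → 1/2000 — count the steps: 1 third-stops = 1/3 stop.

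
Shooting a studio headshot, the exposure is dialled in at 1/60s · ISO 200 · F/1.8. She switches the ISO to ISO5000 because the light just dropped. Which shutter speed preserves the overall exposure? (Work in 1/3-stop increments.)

ISO: 200 → 250 → 320 → 400 → 500 → 640 → 800 → 1000 → 1250 → 1600 → 2000 → 2500 → 3200 → 4000 → 5000 — 4 2/3 stops raised (brighter).
Need 4 2/3 stops darker from the shutter speed: 1/60 → 1/80 → 1/100 → 1/125 → 1/160 → 1/200 → 1/250 → 1/320 → 1/400 → 1/500 → 1/640 → 1/800 → 1/1000 → 1/1250 → 1/1600.

1/1600s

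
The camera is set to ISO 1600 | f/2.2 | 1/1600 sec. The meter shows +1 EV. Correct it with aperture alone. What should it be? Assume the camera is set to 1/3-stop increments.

f/3.2

Overexposed by 1 stop → need 1 stop darker.
Aperture: f/2.2 → f/2.5 → f/2.8 → f/3.2.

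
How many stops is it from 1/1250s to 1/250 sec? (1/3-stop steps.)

2 1/3 stops

1/1250 → 1/1000 → 1/800 → 1/640 → 1/500 → 1/400 → 1/320 → 1/250 — count the steps: 7 third-stops = 2 1/3 stops.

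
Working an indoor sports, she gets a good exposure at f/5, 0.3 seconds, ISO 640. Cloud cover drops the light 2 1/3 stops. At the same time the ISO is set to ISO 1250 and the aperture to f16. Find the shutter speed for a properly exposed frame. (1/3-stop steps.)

Scene light: 2 1/3 stops darker.
ISO: 640 → 800 → 1000 → 1250 — 1 stop higher (brighter).
Aperture: f/5 → f/5.6 → f/6.3 → f/7.1 → f/8 → f/9 → f/10 → f/11 → f/13 → f/14 → f/16 — 3 1/3 stops stopped down (darker).
Net so far: 4 2/3 stops darker. Shutter speed: 0.3 → 0.4 → 0.5 → 0.6 → 0.8 → 1 → 1.3 → 1.6 → 2 → 2.5 → 3.2 → 4 → 5 → 6 → 8.

8 s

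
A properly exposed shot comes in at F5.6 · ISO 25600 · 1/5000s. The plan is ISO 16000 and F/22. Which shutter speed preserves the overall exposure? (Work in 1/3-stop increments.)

ISO: 25600 → 20000 → 16000 — 2/3 stop lower (darker).
Aperture: f/5.6 → f/6.3 → f/7.1 → f/8 → f/9 → f/10 → f/11 → f/13 → f/14 → f/16 → f/18 → f/20 → f/22 — 4 stops stopped down (darker).
Net change so far: 4 2/3 stops darker. Offset with the shutter speed: 1/5000 → 1/4000 → 1/3200 → 1/2500 → 1/2000 → 1/1600 → 1/1250 → 1/1000 → 1/800 → 1/640 → 1/500 → 1/400 → 1/320 → 1/250 → 1/200.

1/200s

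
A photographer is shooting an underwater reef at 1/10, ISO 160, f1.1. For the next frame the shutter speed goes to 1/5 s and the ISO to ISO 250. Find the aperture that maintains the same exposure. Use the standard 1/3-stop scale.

f/2

Shutter speed: 1/10 → 1/8 → 1/6 → 1/5 — 1 stop longer (brighter).
ISO: 160 → 200 → 250 — 2/3 stop raised (brighter).
Net change so far: 1 2/3 stops brighter. Offset with the aperture: f/1.1 → f/1.2 → f/1.4 → f/1.6 → f/1.8 → f/2.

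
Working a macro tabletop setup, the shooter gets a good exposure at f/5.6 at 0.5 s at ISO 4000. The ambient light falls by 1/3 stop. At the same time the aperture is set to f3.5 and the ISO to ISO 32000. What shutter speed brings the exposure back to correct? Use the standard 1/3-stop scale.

1/30s

Scene light: 1/3 stop darker.
Aperture: f/5.6 → f/5 → f/4.5 → f/4 → f/3.5 — 1 1/3 stops wider (brighter).
ISO: 4000 → 5000 → 6400 → 8000 → 10000 → 12800 → 16000 → 20000 → 25600 → 32000 — 3 stops raised (brighter).
Net so far: 4 stops brighter. Shutter speed: 0.5 → 0.4 → 0.3 → 1/4 → 1/5 → 1/6 → 1/8 → 1/10 → 1/13 → 1/15 → 1/20 → 1/25 → 1/30.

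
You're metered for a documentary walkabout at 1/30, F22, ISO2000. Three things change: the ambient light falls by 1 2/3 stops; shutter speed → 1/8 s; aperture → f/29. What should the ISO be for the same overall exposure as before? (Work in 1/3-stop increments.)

ISO 2500

Scene light: 1 2/3 stops darker.
Shutter speed: 1/30 → 1/25 → 1/20 → 1/15 → 1/13 → 1/10 → 1/8 — 2 stops slower (brighter).
Aperture: f/22 → f/25 → f/29 — 2/3 stop narrower (darker).
Net so far: 1/3 stop darker. ISO: 2000 → 2500.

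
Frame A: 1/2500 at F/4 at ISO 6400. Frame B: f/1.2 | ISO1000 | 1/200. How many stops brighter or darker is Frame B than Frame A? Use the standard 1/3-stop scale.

Aperture: f/4 → f/3.5 → f/3.2 → f/2.8 → f/2.5 → f/2.2 → f/2 → f/1.8 → f/1.6 → f/1.4 → f/1.2 — 3 1/3 stops wider (brighter).
Shutter speed: 1/2500 → 1/2000 → 1/1600 → 1/1250 → 1/1000 → 1/800 → 1/640 → 1/500 → 1/400 → 1/320 → 1/250 → 1/200 — 3 2/3 stops longer (brighter).
ISO: 6400 → 5000 → 4000 → 3200 → 2500 → 2000 → 1600 → 1250 → 1000 — 2 2/3 stops lower (darker).
Net: +3 1/3 +3 2/3 −2 2/3 = +4 1/3 stops.

4 1/3 stops brighter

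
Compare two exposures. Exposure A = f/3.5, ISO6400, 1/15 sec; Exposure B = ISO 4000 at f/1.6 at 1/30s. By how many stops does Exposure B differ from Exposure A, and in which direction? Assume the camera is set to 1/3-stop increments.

Aperture: f/3.5 → f/3.2 → f/2.8 → f/2.5 → f/2.2 → f/2 → f/1.8 → f/1.6 — 2 1/3 stops opened up (brighter).
Shutter speed: 1/15 → 1/20 → 1/25 → 1/30 — 1 stop faster (darker).
ISO: 6400 → 5000 → 4000 — 2/3 stop lower (darker).
Net: +2 1/3 −1 −2/3 = +2/3 stops.

2/3 stop brighter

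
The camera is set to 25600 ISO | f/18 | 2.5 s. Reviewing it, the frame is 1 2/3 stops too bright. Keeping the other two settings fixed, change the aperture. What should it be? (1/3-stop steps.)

f/32

Overexposed by 1 2/3 stops → need 1 2/3 stops darker.
Aperture: f/18 → f/20 → f/22 → f/25 → f/29 → f/32.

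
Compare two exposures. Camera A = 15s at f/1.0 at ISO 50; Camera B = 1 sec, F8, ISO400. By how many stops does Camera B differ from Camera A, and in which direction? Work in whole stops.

Aperture: f/1.0 → f/1.4 → f/2 → f/2.8 → f/4 → f/5.6 → f/8 — 6 stops narrower (darker).
Shutter speed: 15 → 8 → 4 → 2 → 1 — 4 stops shorter (darker).
ISO: 50 → 100 → 200 → 400 — 3 stops higher (brighter).
Net: −6 −4 +3 = −7 stops.

7 stops darker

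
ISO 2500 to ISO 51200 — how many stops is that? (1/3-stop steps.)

4 1/3 stops

2500 → 3200 → 4000 → 5000 → 6400 → 8000 → 10000 → 12800 → 16000 → 20000 → 25600 → 32000 → 40000 → 51200 — count the steps: 13 third-stops = 4 1/3 stops.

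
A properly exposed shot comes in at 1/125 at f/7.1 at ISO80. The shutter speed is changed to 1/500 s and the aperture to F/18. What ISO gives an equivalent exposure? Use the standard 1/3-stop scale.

ISO 2000

Shutter speed: 1/125 → 1/160 → 1/200 → 1/250 → 1/320 → 1/400 → 1/500 — 2 stops shorter (darker).
Aperture: f/7.1 → f/8 → f/9 → f/10 → f/11 → f/13 → f/14 → f/16 → f/18 — 2 2/3 stops smaller aperture (darker).
Net change so far: 4 2/3 stops darker. Offset with the ISO: 80 → 100 → 125 → 160 → 200 → 250 → 320 → 400 → 500 → 640 → 800 → 1000 → 1250 → 1600 → 2000.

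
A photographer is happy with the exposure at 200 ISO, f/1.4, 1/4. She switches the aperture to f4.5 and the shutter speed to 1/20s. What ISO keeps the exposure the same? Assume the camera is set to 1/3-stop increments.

Aperture: f/1.4 → f/1.6 → f/1.8 → f/2 → f/2.2 → f/2.5 → f/2.8 → f/3.2 → f/3.5 → f/4 → f/4.5 — 3 1/3 stops stopped down (darker).
Shutter speed: 1/4 → 1/5 → 1/6 → 1/8 → 1/10 → 1/13 → 1/15 → 1/20 — 2 1/3 stops faster (darker).
Net change so far: 5 2/3 stops darker. Offset with the ISO: 200 → 250 → 320 → 400 → 500 → 640 → 800 → 1000 → 1250 → 1600 → 2000 → 2500 → 3200 → 4000 → 5000 → 6400 → 8000 → 10000.

ISO 10000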